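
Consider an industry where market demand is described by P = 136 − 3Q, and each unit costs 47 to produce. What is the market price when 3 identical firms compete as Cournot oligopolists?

P = 69.25

Cournot with 3 identical firms: the symmetric best-response condition is 136 − 12q = 47. Each firm produces q = 89/12, total output Q = 22.25, price P = 69.25.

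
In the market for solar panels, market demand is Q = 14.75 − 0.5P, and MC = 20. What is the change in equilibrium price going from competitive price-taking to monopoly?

Inverting demand: P = 29.5 − 2Q.
Under competition P = MC = 20, so Q = (29.5 − 20)/2 = 4.75.
Monopoly sets MR = MC: 29.5 − 4Q = 20 ⇒ Q = 2.375, P = 29.5 − 2·2.375 = 24.75.
Change in equilibrium price: 24.75 − 20 = 4.75.

Equilibrium price rises by 4.75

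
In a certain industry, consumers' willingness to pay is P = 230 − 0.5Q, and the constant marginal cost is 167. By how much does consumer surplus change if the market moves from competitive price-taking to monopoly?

Perfect competition: P = MC = 167, so 230 − 0.5Q = 167 and Q = 126.
CS = ½·(230 − 167)·126 = 3969.
Monopoly sets MR = MC: 230 − Q = 167 ⇒ Q = 63, P = 230 − 0.5·63 = 198.5.
CS = ½·(230 − 198.5)·63 = 992.25.
Change in consumer surplus: 992.25 − 3969 = −2976.75.

Consumer surplus falls by 2976.75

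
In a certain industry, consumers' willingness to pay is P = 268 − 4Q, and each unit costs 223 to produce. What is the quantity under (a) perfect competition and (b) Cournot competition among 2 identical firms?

Competition: Q = 11.25; Cournot: Q = 7.5

Perfect competition: P = MC = 223, so 268 − 4Q = 223 and Q = 11.25.
Cournot with 2 identical firms: the symmetric best-response condition is 268 − 12q = 223. Each firm produces q = 3.75, total output Q = 7.5, price P = 238.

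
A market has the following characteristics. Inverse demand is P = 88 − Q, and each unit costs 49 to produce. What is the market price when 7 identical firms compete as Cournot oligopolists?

P = 53.875

In a 7-firm Cournot equilibrium, symmetry and the first-order condition give q = (88 − 49)/(8) = 4.875. So Q = 34.125 and P = 53.875.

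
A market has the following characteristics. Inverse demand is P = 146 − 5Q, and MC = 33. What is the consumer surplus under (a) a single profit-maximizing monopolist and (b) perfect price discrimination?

Monopoly: CS = 319.225; Perfect PD: CS = 0

Monopoly sets MR = MC: 146 − 10Q = 33 ⇒ Q = 11.3, P = 146 − 5·11.3 = 89.5.
CS = ½·(146 − 89.5)·11.3 = 319.225.
A perfectly discriminating monopolist sells every unit with P(Q) ≥ MC(Q), so output equals the competitive quantity Q = 22.6. Each buyer pays their reservation price, so CS = 0 and the firm captures all surplus.
CS = 0.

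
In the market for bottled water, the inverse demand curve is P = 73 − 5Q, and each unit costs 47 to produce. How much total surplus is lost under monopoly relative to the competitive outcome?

Under competition P = MC = 47, so Q = (73 − 47)/5 = 5.2.
Monopoly sets MR = MC: 73 − 10Q = 47 ⇒ Q = 2.6, P = 73 − 5·2.6 = 60.
DWL is the triangle between Q = 2.6 and Q = 5.2: ½·(5.2 − 2.6)·(60 − 47) = 16.9.

DWL = 16.9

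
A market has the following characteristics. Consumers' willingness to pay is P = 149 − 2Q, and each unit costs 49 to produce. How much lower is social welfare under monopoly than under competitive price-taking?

Competitive firms price at marginal cost: P = 49, giving Q = 50.
CS = ½·(149 − 49)·50 = 2500; PS = (49 − 49)·50 = 0; TS = 2500.
A monopolist chooses Q where MR = MC. MR = 149 − 4Q; setting this equal to 49 gives Q = 25 and P = 99.
CS = ½·(149 − 99)·25 = 625; PS = (99 − 49)·25 = 1250; TS = 1875.
Change in social welfare: 1875 − 2500 = −625.

TS falls by 625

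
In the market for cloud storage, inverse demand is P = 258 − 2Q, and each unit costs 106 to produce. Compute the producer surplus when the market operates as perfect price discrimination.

PS = 5776

Under first-degree price discrimination the firm charges each unit its demand price and produces up to where P = MC, i.e. Q = 76. Consumer surplus is zero; producer surplus equals total surplus.
PS = ½·(258 − 106)·76 = 5776.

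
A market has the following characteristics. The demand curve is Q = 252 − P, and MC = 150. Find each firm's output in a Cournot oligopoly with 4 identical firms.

q_i = 20.4

Inverting demand: P = 252 − Q.
In a 4-firm Cournot equilibrium, symmetry and the first-order condition give q = (252 − 150)/(5) = 20.4. So Q = 81.6 and P = 170.4.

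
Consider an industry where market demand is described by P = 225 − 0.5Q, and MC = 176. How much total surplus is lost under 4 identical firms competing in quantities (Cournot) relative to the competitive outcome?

Under competition P = MC = 176, so Q = (225 − 176)/0.5 = 98.
In a 4-firm Cournot equilibrium, symmetry and the first-order condition give q = (225 − 176)/(2.5) = 19.6. So Q = 78.4 and P = 185.8.
DWL is the triangle between Q = 78.4 and Q = 98: ½·(98 − 78.4)·(185.8 − 176) = 96.04.

DWL = 96.04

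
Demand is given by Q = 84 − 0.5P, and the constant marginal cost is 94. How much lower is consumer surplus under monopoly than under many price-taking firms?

CS falls by 1026.75

Inverting demand: P = 168 − 2Q.
Perfect competition: P = MC = 94, so 168 − 2Q = 94 and Q = 37.
CS = ½·(168 − 94)·37 = 1369.
Monopoly sets MR = MC: 168 − 4Q = 94 ⇒ Q = 18.5, P = 168 − 2·18.5 = 131.
CS = ½·(168 − 131)·18.5 = 342.25.
Change in consumer surplus: 342.25 − 1369 = −1026.75.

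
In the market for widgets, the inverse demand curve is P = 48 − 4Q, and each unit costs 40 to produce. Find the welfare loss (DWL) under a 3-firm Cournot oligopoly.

Perfect competition: P = MC = 40, so 48 − 4Q = 40 and Q = 2.
In a 3-firm Cournot equilibrium, symmetry and the first-order condition give q = (48 − 40)/(16) = 0.5. So Q = 1.5 and P = 42.
DWL is the triangle between Q = 1.5 and Q = 2: ½·(2 − 1.5)·(42 − 40) = 0.5.

DWL = 0.5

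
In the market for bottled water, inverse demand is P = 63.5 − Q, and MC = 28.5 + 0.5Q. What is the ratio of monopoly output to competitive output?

Q_m/Q_c = 0.6

The monopolist equates marginal revenue to marginal cost: 63.5 − 2Q = 28.5 + 0.5Q, so Q = 14. From demand, P = 49.5.
Under competition P = MC: 63.5 − Q = 28.5 + 0.5Q ⇒ Q = 70/3, P = 241/6.
Ratio Q_m/Q_c = 14/(70/3) = 0.6.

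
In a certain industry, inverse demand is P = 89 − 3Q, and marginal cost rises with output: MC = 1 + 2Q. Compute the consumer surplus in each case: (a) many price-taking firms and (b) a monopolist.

Competition: CS = 464.64; Monopoly: CS = 181.5

Competitive equilibrium sets price equal to marginal cost: 89 − 3Q = 1 + 2Q, so Q = 17.6 and P = 36.2.
CS = ½·(89 − 36.2)·17.6 = 464.64.
Monopoly sets MR = MC: 89 − 6Q = 1 + 2Q ⇒ Q = 11, P = 89 − 3·11 = 56.
CS = ½·(89 − 56)·11 = 181.5.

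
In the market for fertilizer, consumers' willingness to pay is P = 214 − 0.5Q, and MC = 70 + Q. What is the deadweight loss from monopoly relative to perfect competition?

Competitive equilibrium sets price equal to marginal cost: 214 − 0.5Q = 70 + Q, so Q = 96 and P = 166.
The monopolist equates marginal revenue to marginal cost: 214 − Q = 70 + Q, so Q = 72. From demand, P = 178.
CS = ½·(214 − 166)·96 = 2304; PS = (166·96 − 70·96 − ½·1·96²) = 4608; TS = 6912.
CS = ½·(214 − 178)·72 = 1296; PS = (178·72 − 70·72 − ½·1·72²) = 5184; TS = 6480.
DWL = 6912 − 6480 = 432.

DWL = 432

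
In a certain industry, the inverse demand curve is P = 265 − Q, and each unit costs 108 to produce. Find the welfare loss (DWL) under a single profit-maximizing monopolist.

DWL = 3081.125

Perfect competition: P = MC = 108, so 265 − Q = 108 and Q = 157.
The monopolist equates marginal revenue to marginal cost: 265 − 2Q = 108, so Q = 78.5. From demand, P = 186.5.
DWL is the triangle between Q = 78.5 and Q = 157: ½·(157 − 78.5)·(186.5 − 108) = 3081.125.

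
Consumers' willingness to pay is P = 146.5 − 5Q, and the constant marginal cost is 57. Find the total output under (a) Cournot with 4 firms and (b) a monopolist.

Cournot: Q = 14.32; Monopoly: Q = 8.95

Cournot with 4 identical firms: the symmetric best-response condition is 146.5 − 25q = 57. Each firm produces q = 3.58, total output Q = 14.32, price P = 74.9.
Monopoly sets MR = MC: 146.5 − 10Q = 57 ⇒ Q = 8.95, P = 146.5 − 5·8.95 = 101.75.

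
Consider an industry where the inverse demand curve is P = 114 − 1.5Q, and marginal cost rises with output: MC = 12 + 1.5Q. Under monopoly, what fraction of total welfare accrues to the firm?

A monopolist chooses Q where MR = MC. MR = 114 − 3Q; setting this equal to 12 + 1.5Q gives Q = 68/3 and P = 80.
CS = ½·(114 − 80)·68/3 = 1156/3.
PS = P·Q − VC(Q) = 80·68/3 − (12·68/3 + ½·1.5·(68/3)²) = 1156.
Share captured = PS/TS = 1156/(4624/3) = 0.75.

PS/TS = 0.75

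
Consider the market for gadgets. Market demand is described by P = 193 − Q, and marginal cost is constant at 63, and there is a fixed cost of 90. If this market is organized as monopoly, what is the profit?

Profit = 4135

Monopoly sets MR = MC: 193 − 2Q = 63 ⇒ Q = 65, P = 193 − 65 = 128.
Profit = (128 − 63)·65 − 90 = 4135.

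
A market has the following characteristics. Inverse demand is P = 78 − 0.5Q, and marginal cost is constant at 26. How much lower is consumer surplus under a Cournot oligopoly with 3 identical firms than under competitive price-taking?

Perfect competition: P = MC = 26, so 78 − 0.5Q = 26 and Q = 104.
CS = ½·(78 − 26)·104 = 2704.
In a 3-firm Cournot equilibrium, symmetry and the first-order condition give q = (78 − 26)/(2) = 26. So Q = 78 and P = 39.
CS = ½·(78 − 39)·78 = 1521.
Change in consumer surplus: 1521 − 2704 = −1183.

CS falls by 1183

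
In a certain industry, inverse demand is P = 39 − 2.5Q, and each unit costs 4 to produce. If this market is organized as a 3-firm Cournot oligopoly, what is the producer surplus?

PS = 91.875

With 3 symmetric Cournot firms, each firm's FOC gives 39 − 10q = 4, so q = 3.5, Q = 3·3.5 = 10.5, and P = 12.75.
PS = (12.75 − 4)·10.5 = 91.875.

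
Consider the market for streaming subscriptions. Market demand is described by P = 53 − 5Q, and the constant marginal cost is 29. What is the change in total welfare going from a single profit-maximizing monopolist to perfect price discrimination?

TS rises by 14.4

Monopoly sets MR = MC: 53 − 10Q = 29 ⇒ Q = 2.4, P = 53 − 5·2.4 = 41.
CS = ½·(53 − 41)·2.4 = 14.4; PS = (41 − 29)·2.4 = 28.8; TS = 43.2.
Under first-degree price discrimination the firm charges each unit its demand price and produces up to where P = MC, i.e. Q = 4.8. Consumer surplus is zero; producer surplus equals total surplus.
TS = 57.6 (equal to competitive TS).
Change in total welfare: 57.6 − 43.2 = 14.4.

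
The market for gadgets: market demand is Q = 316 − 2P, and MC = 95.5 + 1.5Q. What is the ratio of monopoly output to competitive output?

Inverting demand: P = 158 − 0.5Q.
Monopoly sets MR = MC: 158 − Q = 95.5 + 1.5Q ⇒ Q = 25, P = 158 − 0.5·25 = 145.5.
Under competition P = MC: 158 − 0.5Q = 95.5 + 1.5Q ⇒ Q = 31.25, P = 142.375.
Ratio Q_m/Q_c = 25/31.25 = 0.8.

Q_m/Q_c = 0.8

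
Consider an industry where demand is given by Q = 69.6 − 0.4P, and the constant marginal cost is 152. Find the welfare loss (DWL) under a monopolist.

DWL = 24.2

Inverting demand: P = 174 − 2.5Q.
Competitive firms price at marginal cost: P = 152, giving Q = 8.8.
Monopoly sets MR = MC: 174 − 5Q = 152 ⇒ Q = 4.4, P = 174 − 2.5·4.4 = 163.
DWL is the triangle between Q = 4.4 and Q = 8.8: ½·(8.8 − 4.4)·(163 − 152) = 24.2.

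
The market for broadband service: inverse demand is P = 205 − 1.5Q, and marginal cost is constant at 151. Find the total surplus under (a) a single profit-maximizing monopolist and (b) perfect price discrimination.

A monopolist chooses Q where MR = MC. MR = 205 − 3Q; setting this equal to 151 gives Q = 18 and P = 178.
CS = ½·(205 − 178)·18 = 243; PS = (178 − 151)·18 = 486; TS = 729.
A perfectly discriminating monopolist sells every unit with P(Q) ≥ MC(Q), so output equals the competitive quantity Q = 36. Each buyer pays their reservation price, so CS = 0 and the firm captures all surplus.
TS = 972 (equal to competitive TS).

Monopoly: TS = 729; Perfect PD: TS = 972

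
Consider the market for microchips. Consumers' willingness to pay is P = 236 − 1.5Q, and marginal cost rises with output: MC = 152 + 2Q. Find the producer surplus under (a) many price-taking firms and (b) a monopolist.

Competition: PS = 576; Monopoly: PS = 705.6

Under competition P = MC: 236 − 1.5Q = 152 + 2Q ⇒ Q = 24, P = 200.
PS = P·Q − VC(Q) = 200·24 − (152·24 + ½·2·24²) = 576.
Monopoly sets MR = MC: 236 − 3Q = 152 + 2Q ⇒ Q = 16.8, P = 236 − 1.5·16.8 = 210.8.
PS = P·Q − VC(Q) = 210.8·16.8 − (152·16.8 + ½·2·16.8²) = 705.6.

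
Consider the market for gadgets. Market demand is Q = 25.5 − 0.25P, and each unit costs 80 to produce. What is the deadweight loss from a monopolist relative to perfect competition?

DWL = 15.125

Inverting demand: P = 102 − 4Q.
Perfect competition: P = MC = 80, so 102 − 4Q = 80 and Q = 5.5.
Monopoly sets MR = MC: 102 − 8Q = 80 ⇒ Q = 2.75, P = 102 − 4·2.75 = 91.
DWL is the triangle between Q = 2.75 and Q = 5.5: ½·(5.5 − 2.75)·(91 − 80) = 15.125.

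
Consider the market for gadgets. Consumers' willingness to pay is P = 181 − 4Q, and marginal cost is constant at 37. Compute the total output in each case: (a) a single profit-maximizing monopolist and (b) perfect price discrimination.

The monopolist equates marginal revenue to marginal cost: 181 − 8Q = 37, so Q = 18. From demand, P = 109.
Under first-degree price discrimination the firm charges each unit its demand price and produces up to where P = MC, i.e. Q = 36. Consumer surplus is zero; producer surplus equals total surplus.

Monopoly: Q = 18; Perfect PD: Q = 36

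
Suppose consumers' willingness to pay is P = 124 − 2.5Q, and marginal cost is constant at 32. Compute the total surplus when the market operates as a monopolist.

Monopoly sets MR = MC: 124 − 5Q = 32 ⇒ Q = 18.4, P = 124 − 2.5·18.4 = 78.
CS = ½·(124 − 78)·18.4 = 423.2; PS = (78 − 32)·18.4 = 846.4; TS = 1269.6.

TS = 1269.6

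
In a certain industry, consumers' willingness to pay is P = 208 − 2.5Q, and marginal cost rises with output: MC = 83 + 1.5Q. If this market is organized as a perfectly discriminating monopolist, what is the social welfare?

Under first-degree price discrimination the firm charges each unit its demand price and produces up to where P = MC, i.e. Q = 31.25. Consumer surplus is zero; producer surplus equals total surplus.
TS = 1953.125 (equal to competitive TS).

TS = 1953.125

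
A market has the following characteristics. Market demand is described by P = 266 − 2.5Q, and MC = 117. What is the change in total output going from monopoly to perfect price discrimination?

Total output rises by 29.8

Monopoly sets MR = MC: 266 − 5Q = 117 ⇒ Q = 29.8, P = 266 − 2.5·29.8 = 191.5.
A perfectly discriminating monopolist sells every unit with P(Q) ≥ MC(Q), so output equals the competitive quantity Q = 59.6. Each buyer pays their reservation price, so CS = 0 and the firm captures all surplus.
Change in total output: 59.6 − 29.8 = 29.8.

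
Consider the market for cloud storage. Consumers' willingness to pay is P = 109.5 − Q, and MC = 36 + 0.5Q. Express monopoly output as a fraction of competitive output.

The monopolist equates marginal revenue to marginal cost: 109.5 − 2Q = 36 + 0.5Q, so Q = 29.4. From demand, P = 80.1.
Under competition P = MC: 109.5 − Q = 36 + 0.5Q ⇒ Q = 49, P = 60.5.
Ratio Q_m/Q_c = 29.4/49 = 0.6.

Q_m/Q_c = 0.6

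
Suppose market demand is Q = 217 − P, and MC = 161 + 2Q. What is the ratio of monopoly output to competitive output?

Q_m/Q_c = 0.75

Inverting demand: P = 217 − Q.
Monopoly sets MR = MC: 217 − 2Q = 161 + 2Q ⇒ Q = 14, P = 217 − 14 = 203.
Competitive equilibrium sets price equal to marginal cost: 217 − Q = 161 + 2Q, so Q = 56/3 and P = 595/3.
Ratio Q_m/Q_c = 14/(56/3) = 0.75.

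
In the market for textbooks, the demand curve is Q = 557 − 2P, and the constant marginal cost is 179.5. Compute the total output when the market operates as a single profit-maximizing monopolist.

Q = 99

Inverting demand: P = 278.5 − 0.5Q.
The monopolist equates marginal revenue to marginal cost: 278.5 − Q = 179.5, so Q = 99. From demand, P = 229.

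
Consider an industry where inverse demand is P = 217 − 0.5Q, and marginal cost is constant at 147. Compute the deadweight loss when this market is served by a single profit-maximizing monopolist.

DWL = 1225

Perfect competition: P = MC = 147, so 217 − 0.5Q = 147 and Q = 140.
The monopolist equates marginal revenue to marginal cost: 217 − Q = 147, so Q = 70. From demand, P = 182.
DWL is the triangle between Q = 70 and Q = 140: ½·(140 − 70)·(182 − 147) = 1225.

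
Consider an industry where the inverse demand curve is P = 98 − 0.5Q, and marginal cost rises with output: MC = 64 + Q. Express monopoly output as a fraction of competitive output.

Monopoly sets MR = MC: 98 − Q = 64 + Q ⇒ Q = 17, P = 98 − 0.5·17 = 89.5.
Competitive equilibrium sets price equal to marginal cost: 98 − 0.5Q = 64 + Q, so Q = 68/3 and P = 260/3.
Ratio Q_m/Q_c = 17/(68/3) = 0.75.

Q_m/Q_c = 0.75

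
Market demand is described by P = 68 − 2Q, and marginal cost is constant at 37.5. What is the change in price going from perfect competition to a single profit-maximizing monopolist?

Under competition P = MC = 37.5, so Q = (68 − 37.5)/2 = 15.25.
A monopolist chooses Q where MR = MC. MR = 68 − 4Q; setting this equal to 37.5 gives Q = 7.625 and P = 52.75.
Change in price: 52.75 − 37.5 = 15.25.

P rises by 15.25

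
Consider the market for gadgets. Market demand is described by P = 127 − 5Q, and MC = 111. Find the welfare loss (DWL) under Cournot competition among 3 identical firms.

Competitive firms price at marginal cost: P = 111, giving Q = 3.2.
With 3 symmetric Cournot firms, each firm's FOC gives 127 − 20q = 111, so q = 0.8, Q = 3·0.8 = 2.4, and P = 115.
DWL is the triangle between Q = 2.4 and Q = 3.2: ½·(3.2 − 2.4)·(115 − 111) = 1.6.

DWL = 1.6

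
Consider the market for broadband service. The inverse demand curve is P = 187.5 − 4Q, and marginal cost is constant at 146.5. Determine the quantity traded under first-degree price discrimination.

With perfect price discrimination, output is the efficient level Q = 10.25 (where demand meets MC), but every buyer pays their willingness to pay: CS = 0 and PS = total surplus.

Q = 10.25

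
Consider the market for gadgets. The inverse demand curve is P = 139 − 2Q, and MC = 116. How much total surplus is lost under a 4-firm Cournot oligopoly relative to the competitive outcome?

Perfect competition: P = MC = 116, so 139 − 2Q = 116 and Q = 11.5.
In a 4-firm Cournot equilibrium, symmetry and the first-order condition give q = (139 − 116)/(10) = 2.3. So Q = 9.2 and P = 120.6.
DWL is the triangle between Q = 9.2 and Q = 11.5: ½·(11.5 − 9.2)·(120.6 − 116) = 5.29.

DWL = 5.29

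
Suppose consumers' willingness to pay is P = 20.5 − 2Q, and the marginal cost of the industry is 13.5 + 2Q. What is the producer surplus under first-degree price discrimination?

PS = 6.125

With perfect price discrimination, output is the efficient level Q = 1.75 (where demand meets MC), but every buyer pays their willingness to pay: CS = 0 and PS = total surplus.
PS = ½·(20.5 − 13.5)·1.75 = 6.125.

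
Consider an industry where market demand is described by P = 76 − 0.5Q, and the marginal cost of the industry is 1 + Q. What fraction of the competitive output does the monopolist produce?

Monopoly sets MR = MC: 76 − Q = 1 + Q ⇒ Q = 37.5, P = 76 − 0.5·37.5 = 57.25.
Competitive equilibrium sets price equal to marginal cost: 76 − 0.5Q = 1 + Q, so Q = 50 and P = 51.
Ratio Q_m/Q_c = 37.5/50 = 0.75.

Q_m/Q_c = 0.75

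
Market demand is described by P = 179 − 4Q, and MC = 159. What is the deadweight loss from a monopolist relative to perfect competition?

DWL = 12.5

Under competition P = MC = 159, so Q = (179 − 159)/4 = 5.
The monopolist equates marginal revenue to marginal cost: 179 − 8Q = 159, so Q = 2.5. From demand, P = 169.
DWL is the triangle between Q = 2.5 and Q = 5: ½·(5 − 2.5)·(169 − 159) = 12.5.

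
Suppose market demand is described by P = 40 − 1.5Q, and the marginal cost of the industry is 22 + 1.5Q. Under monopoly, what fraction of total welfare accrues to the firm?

PS/TS = 0.75

A monopolist chooses Q where MR = MC. MR = 40 − 3Q; setting this equal to 22 + 1.5Q gives Q = 4 and P = 34.
CS = ½·(40 − 34)·4 = 12.
PS = P·Q − VC(Q) = 34·4 − (22·4 + ½·1.5·4²) = 36.
Share captured = PS/TS = 36/48 = 0.75.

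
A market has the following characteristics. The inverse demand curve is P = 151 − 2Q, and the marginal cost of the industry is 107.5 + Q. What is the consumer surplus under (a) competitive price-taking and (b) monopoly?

Competition: CS = 210.25; Monopoly: CS = 75.69

Competitive equilibrium sets price equal to marginal cost: 151 − 2Q = 107.5 + Q, so Q = 14.5 and P = 122.
CS = ½·(151 − 122)·14.5 = 210.25.
The monopolist equates marginal revenue to marginal cost: 151 − 4Q = 107.5 + Q, so Q = 8.7. From demand, P = 133.6.
CS = ½·(151 − 133.6)·8.7 = 75.69.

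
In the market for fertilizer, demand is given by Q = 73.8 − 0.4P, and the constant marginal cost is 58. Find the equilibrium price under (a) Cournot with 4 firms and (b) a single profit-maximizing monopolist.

Inverting demand: P = 184.5 − 2.5Q.
With 4 symmetric Cournot firms, each firm's FOC gives 184.5 − 12.5q = 58, so q = 10.12, Q = 4·10.12 = 40.48, and P = 83.3.
A monopolist chooses Q where MR = MC. MR = 184.5 − 5Q; setting this equal to 58 gives Q = 25.3 and P = 121.25.

Cournot: P = 83.3; Monopoly: P = 121.25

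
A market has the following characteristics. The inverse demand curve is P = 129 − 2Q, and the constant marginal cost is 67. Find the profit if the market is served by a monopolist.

The monopolist equates marginal revenue to marginal cost: 129 − 4Q = 67, so Q = 15.5. From demand, P = 98.
Profit = (98 − 67)·15.5 = 480.5.

Profit = 480.5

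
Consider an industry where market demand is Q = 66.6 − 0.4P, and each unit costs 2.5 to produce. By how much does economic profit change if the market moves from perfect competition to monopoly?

Inverting demand: P = 166.5 − 2.5Q.
Competitive firms price at marginal cost: P = 2.5, giving Q = 65.6.
Profit = (2.5 − 2.5)·65.6 = 0.
A monopolist chooses Q where MR = MC. MR = 166.5 − 5Q; setting this equal to 2.5 gives Q = 32.8 and P = 84.5.
Profit = (84.5 − 2.5)·32.8 = 2689.6.
Change in economic profit: 2689.6 − 0 = 2689.6.

π rises by 2689.6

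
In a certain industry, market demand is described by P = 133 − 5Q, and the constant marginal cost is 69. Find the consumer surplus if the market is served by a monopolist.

CS = 102.4

A monopolist chooses Q where MR = MC. MR = 133 − 10Q; setting this equal to 69 gives Q = 6.4 and P = 101.
CS = ½·(133 − 101)·6.4 = 102.4.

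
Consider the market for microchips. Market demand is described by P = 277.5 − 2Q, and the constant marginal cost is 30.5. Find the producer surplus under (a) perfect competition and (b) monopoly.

Competition: PS = 0; Monopoly: PS = 7626.125

Under competition P = MC = 30.5, so Q = (277.5 − 30.5)/2 = 123.5.
PS = (30.5 − 30.5)·123.5 = 0.
The monopolist equates marginal revenue to marginal cost: 277.5 − 4Q = 30.5, so Q = 61.75. From demand, P = 154.
PS = (154 − 30.5)·61.75 = 7626.125.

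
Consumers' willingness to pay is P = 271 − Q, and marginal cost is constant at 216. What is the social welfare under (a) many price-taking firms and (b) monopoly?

Competition: TS = 1512.5; Monopoly: TS = 1134.375

Under competition P = MC = 216, so Q = (271 − 216)/1 = 55.
CS = ½·(271 − 216)·55 = 1512.5; PS = (216 − 216)·55 = 0; TS = 1512.5.
The monopolist equates marginal revenue to marginal cost: 271 − 2Q = 216, so Q = 27.5. From demand, P = 243.5.
CS = ½·(271 − 243.5)·27.5 = 378.125; PS = (243.5 − 216)·27.5 = 756.25; TS = 1134.375.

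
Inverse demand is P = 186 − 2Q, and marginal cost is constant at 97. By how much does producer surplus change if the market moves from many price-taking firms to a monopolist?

Under competition P = MC = 97, so Q = (186 − 97)/2 = 44.5.
PS = (97 − 97)·44.5 = 0.
The monopolist equates marginal revenue to marginal cost: 186 − 4Q = 97, so Q = 22.25. From demand, P = 141.5.
PS = (141.5 − 97)·22.25 = 990.125.
Change in producer surplus: 990.125 − 0 = 990.125.

Producer surplus rises by 990.125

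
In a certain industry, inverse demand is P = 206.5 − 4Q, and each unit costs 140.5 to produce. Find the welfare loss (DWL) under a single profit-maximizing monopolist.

DWL = 136.125

Perfect competition: P = MC = 140.5, so 206.5 − 4Q = 140.5 and Q = 16.5.
A monopolist chooses Q where MR = MC. MR = 206.5 − 8Q; setting this equal to 140.5 gives Q = 8.25 and P = 173.5.
DWL is the triangle between Q = 8.25 and Q = 16.5: ½·(16.5 − 8.25)·(173.5 − 140.5) = 136.125.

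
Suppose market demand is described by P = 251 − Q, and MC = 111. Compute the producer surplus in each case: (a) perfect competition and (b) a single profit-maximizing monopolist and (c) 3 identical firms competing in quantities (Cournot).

Competition: PS = 0; Monopoly: PS = 4900; Cournot: PS = 3675

Competitive firms price at marginal cost: P = 111, giving Q = 140.
PS = (111 − 111)·140 = 0.
A monopolist chooses Q where MR = MC. MR = 251 − 2Q; setting this equal to 111 gives Q = 70 and P = 181.
PS = (181 − 111)·70 = 4900.
With 3 symmetric Cournot firms, each firm's FOC gives 251 − 4q = 111, so q = 35, Q = 3·35 = 105, and P = 146.
PS = (146 − 111)·105 = 3675.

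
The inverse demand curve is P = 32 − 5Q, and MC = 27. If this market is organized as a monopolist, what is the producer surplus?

PS = 1.25

A monopolist chooses Q where MR = MC. MR = 32 − 10Q; setting this equal to 27 gives Q = 0.5 and P = 29.5.
PS = (29.5 − 27)·0.5 = 1.25.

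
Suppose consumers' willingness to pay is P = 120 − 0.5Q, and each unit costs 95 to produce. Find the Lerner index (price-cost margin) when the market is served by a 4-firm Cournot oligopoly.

In a 4-firm Cournot equilibrium, symmetry and the first-order condition give q = (120 − 95)/(2.5) = 10. So Q = 40 and P = 100.
Lerner index = (P − MC)/P = (100 − 95)/100 = 0.05.

Lerner index = 0.05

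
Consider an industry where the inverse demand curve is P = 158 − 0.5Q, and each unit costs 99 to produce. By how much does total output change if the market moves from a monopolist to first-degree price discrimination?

Total output rises by 59

Monopoly sets MR = MC: 158 − Q = 99 ⇒ Q = 59, P = 158 − 0.5·59 = 128.5.
Under first-degree price discrimination the firm charges each unit its demand price and produces up to where P = MC, i.e. Q = 118. Consumer surplus is zero; producer surplus equals total surplus.
Change in total output: 118 − 59 = 59.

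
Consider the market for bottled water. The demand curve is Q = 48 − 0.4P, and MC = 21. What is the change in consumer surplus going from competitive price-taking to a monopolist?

CS falls by 1470.15

Inverting demand: P = 120 − 2.5Q.
Competitive firms price at marginal cost: P = 21, giving Q = 39.6.
CS = ½·(120 − 21)·39.6 = 1960.2.
Monopoly sets MR = MC: 120 − 5Q = 21 ⇒ Q = 19.8, P = 120 − 2.5·19.8 = 70.5.
CS = ½·(120 − 70.5)·19.8 = 490.05.
Change in consumer surplus: 490.05 − 1960.2 = −1470.15.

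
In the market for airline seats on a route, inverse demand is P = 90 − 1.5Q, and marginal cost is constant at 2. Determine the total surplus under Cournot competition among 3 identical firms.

TS = 2420

In a 3-firm Cournot equilibrium, symmetry and the first-order condition give q = (90 − 2)/(6) = 44/3. So Q = 44 and P = 24.
CS = ½·(90 − 24)·44 = 1452; PS = (24 − 2)·44 = 968; TS = 2420.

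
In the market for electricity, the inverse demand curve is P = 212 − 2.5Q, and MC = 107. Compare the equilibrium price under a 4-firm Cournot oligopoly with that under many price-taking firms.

Cournot: P = 128; Competition: P = 107

Cournot with 4 identical firms: the symmetric best-response condition is 212 − 12.5q = 107. Each firm produces q = 8.4, total output Q = 33.6, price P = 128.
Perfect competition: P = MC = 107, so 212 − 2.5Q = 107 and Q = 42.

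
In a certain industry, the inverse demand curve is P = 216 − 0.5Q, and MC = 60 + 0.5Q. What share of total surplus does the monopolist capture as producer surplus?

The monopolist equates marginal revenue to marginal cost: 216 − Q = 60 + 0.5Q, so Q = 104. From demand, P = 164.
CS = ½·(216 − 164)·104 = 2704.
PS = P·Q − VC(Q) = 164·104 − (60·104 + ½·0.5·104²) = 8112.
Share captured = PS/TS = 8112/10816 = 0.75.

PS/TS = 0.75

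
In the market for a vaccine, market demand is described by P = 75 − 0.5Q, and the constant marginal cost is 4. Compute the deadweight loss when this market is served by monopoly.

Under competition P = MC = 4, so Q = (75 − 4)/0.5 = 142.
A monopolist chooses Q where MR = MC. MR = 75 − Q; setting this equal to 4 gives Q = 71 and P = 39.5.
DWL is the triangle between Q = 71 and Q = 142: ½·(142 − 71)·(39.5 − 4) = 1260.25.

DWL = 1260.25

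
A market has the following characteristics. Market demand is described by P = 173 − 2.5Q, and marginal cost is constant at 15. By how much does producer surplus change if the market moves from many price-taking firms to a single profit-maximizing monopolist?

Perfect competition: P = MC = 15, so 173 − 2.5Q = 15 and Q = 63.2.
PS = (15 − 15)·63.2 = 0.
The monopolist equates marginal revenue to marginal cost: 173 − 5Q = 15, so Q = 31.6. From demand, P = 94.
PS = (94 − 15)·31.6 = 2496.4.
Change in producer surplus: 2496.4 − 0 = 2496.4.

Producer surplus rises by 2496.4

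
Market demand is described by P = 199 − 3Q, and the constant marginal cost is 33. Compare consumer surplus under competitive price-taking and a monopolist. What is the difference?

Consumer surplus falls by 3444.5

Under competition P = MC = 33, so Q = (199 − 33)/3 = 166/3.
CS = ½·(199 − 33)·166/3 = 13778/3.
A monopolist chooses Q where MR = MC. MR = 199 − 6Q; setting this equal to 33 gives Q = 83/3 and P = 116.
CS = ½·(199 − 116)·83/3 = 6889/6.
Change in consumer surplus: 6889/6 − 13778/3 = −3444.5.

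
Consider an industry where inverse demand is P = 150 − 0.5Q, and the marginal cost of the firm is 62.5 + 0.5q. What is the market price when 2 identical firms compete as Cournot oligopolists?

Cournot with 2 identical firms: the symmetric best-response condition is 150 − 1.5q = 62.5 + 0.5q. Each firm produces q = 43.75, total output Q = 87.5, price P = 106.25.

P = 106.25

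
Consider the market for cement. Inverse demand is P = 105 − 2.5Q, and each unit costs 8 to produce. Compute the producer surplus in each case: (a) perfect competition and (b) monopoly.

Competitive firms price at marginal cost: P = 8, giving Q = 38.8.
PS = (8 − 8)·38.8 = 0.
A monopolist chooses Q where MR = MC. MR = 105 − 5Q; setting this equal to 8 gives Q = 19.4 and P = 56.5.
PS = (56.5 − 8)·19.4 = 940.9.

Competition: PS = 0; Monopoly: PS = 940.9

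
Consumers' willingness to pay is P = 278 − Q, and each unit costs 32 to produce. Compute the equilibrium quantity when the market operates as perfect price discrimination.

Under first-degree price discrimination the firm charges each unit its demand price and produces up to where P = MC, i.e. Q = 246. Consumer surplus is zero; producer surplus equals total surplus.

Q = 246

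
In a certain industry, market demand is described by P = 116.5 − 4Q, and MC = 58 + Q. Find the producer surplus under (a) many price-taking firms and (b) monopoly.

Competition: PS = 68.445; Monopoly: PS = 190.125

Competitive equilibrium sets price equal to marginal cost: 116.5 − 4Q = 58 + Q, so Q = 11.7 and P = 69.7.
PS = P·Q − VC(Q) = 69.7·11.7 − (58·11.7 + ½·1·11.7²) = 68.445.
A monopolist chooses Q where MR = MC. MR = 116.5 − 8Q; setting this equal to 58 + Q gives Q = 6.5 and P = 90.5.
PS = P·Q − VC(Q) = 90.5·6.5 − (58·6.5 + ½·1·6.5²) = 190.125.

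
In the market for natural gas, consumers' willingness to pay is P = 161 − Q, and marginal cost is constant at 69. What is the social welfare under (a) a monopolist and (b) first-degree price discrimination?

Monopoly: TS = 3174; Perfect PD: TS = 4232

The monopolist equates marginal revenue to marginal cost: 161 − 2Q = 69, so Q = 46. From demand, P = 115.
CS = ½·(161 − 115)·46 = 1058; PS = (115 − 69)·46 = 2116; TS = 3174.
Under first-degree price discrimination the firm charges each unit its demand price and produces up to where P = MC, i.e. Q = 92. Consumer surplus is zero; producer surplus equals total surplus.
TS = 4232 (equal to competitive TS).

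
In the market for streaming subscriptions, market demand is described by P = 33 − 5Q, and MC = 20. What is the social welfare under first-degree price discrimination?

With perfect price discrimination, output is the efficient level Q = 2.6 (where demand meets MC), but every buyer pays their willingness to pay: CS = 0 and PS = total surplus.
TS = 16.9 (equal to competitive TS).

TS = 16.9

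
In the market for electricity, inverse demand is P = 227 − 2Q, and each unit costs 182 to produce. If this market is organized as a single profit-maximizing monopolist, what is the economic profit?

Profit = 253.125

The monopolist equates marginal revenue to marginal cost: 227 − 4Q = 182, so Q = 11.25. From demand, P = 204.5.
Profit = (204.5 − 182)·11.25 = 253.125.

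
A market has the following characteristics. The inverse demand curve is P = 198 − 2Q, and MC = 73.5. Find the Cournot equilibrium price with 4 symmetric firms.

With 4 symmetric Cournot firms, each firm's FOC gives 198 − 10q = 73.5, so q = 12.45, Q = 4·12.45 = 49.8, and P = 98.4.

P = 98.4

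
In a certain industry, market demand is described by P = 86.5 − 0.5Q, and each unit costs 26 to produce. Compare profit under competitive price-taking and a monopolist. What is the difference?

π rises by 1830.125

Competitive firms price at marginal cost: P = 26, giving Q = 121.
Profit = (26 − 26)·121 = 0.
A monopolist chooses Q where MR = MC. MR = 86.5 − Q; setting this equal to 26 gives Q = 60.5 and P = 56.25.
Profit = (56.25 − 26)·60.5 = 1830.125.
Change in profit: 1830.125 − 0 = 1830.125.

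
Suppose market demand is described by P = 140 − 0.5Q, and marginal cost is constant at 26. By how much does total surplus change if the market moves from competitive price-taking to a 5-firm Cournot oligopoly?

Competitive firms price at marginal cost: P = 26, giving Q = 228.
CS = ½·(140 − 26)·228 = 12996; PS = (26 − 26)·228 = 0; TS = 12996.
With 5 symmetric Cournot firms, each firm's FOC gives 140 − 3q = 26, so q = 38, Q = 5·38 = 190, and P = 45.
CS = ½·(140 − 45)·190 = 9025; PS = (45 − 26)·190 = 3610; TS = 12635.
Change in total surplus: 12635 − 12996 = −361.

Total surplus falls by 361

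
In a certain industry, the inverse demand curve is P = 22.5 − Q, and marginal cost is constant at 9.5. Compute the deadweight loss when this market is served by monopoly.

DWL = 21.125

Under competition P = MC = 9.5, so Q = (22.5 − 9.5)/1 = 13.
The monopolist equates marginal revenue to marginal cost: 22.5 − 2Q = 9.5, so Q = 6.5. From demand, P = 16.
DWL is the triangle between Q = 6.5 and Q = 13: ½·(13 − 6.5)·(16 − 9.5) = 21.125.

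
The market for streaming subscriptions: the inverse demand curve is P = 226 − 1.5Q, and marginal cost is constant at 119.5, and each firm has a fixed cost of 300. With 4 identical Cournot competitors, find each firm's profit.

Cournot with 4 identical firms: the symmetric best-response condition is 226 − 7.5q = 119.5. Each firm produces q = 14.2, total output Q = 56.8, price P = 140.8.
Each firm's profit = (140.8 − 119.5)·14.2 − 300 = 2.46.

π_i = 2.46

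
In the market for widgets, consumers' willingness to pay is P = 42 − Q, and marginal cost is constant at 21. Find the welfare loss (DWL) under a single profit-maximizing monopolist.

Perfect competition: P = MC = 21, so 42 − Q = 21 and Q = 21.
Monopoly sets MR = MC: 42 − 2Q = 21 ⇒ Q = 10.5, P = 42 − 10.5 = 31.5.
DWL is the triangle between Q = 10.5 and Q = 21: ½·(21 − 10.5)·(31.5 − 21) = 55.125.

DWL = 55.125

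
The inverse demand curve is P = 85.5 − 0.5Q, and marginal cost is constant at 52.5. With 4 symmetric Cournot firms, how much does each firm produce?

In a 4-firm Cournot equilibrium, symmetry and the first-order condition give q = (85.5 − 52.5)/(2.5) = 13.2. So Q = 52.8 and P = 59.1.

q_i = 13.2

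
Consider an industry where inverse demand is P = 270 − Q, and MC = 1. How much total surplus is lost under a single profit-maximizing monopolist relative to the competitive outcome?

Perfect competition: P = MC = 1, so 270 − Q = 1 and Q = 269.
Monopoly sets MR = MC: 270 − 2Q = 1 ⇒ Q = 134.5, P = 270 − 134.5 = 135.5.
DWL is the triangle between Q = 134.5 and Q = 269: ½·(269 − 134.5)·(135.5 − 1) = 9045.125.

DWL = 9045.125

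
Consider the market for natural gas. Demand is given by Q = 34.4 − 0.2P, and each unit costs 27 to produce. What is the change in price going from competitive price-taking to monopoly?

Price rises by 72.5

Inverting demand: P = 172 − 5Q.
Perfect competition: P = MC = 27, so 172 − 5Q = 27 and Q = 29.
The monopolist equates marginal revenue to marginal cost: 172 − 10Q = 27, so Q = 14.5. From demand, P = 99.5.
Change in price: 99.5 − 27 = 72.5.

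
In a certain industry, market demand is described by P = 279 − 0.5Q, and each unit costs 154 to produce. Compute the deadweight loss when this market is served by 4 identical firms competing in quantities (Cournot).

DWL = 625

Perfect competition: P = MC = 154, so 279 − 0.5Q = 154 and Q = 250.
In a 4-firm Cournot equilibrium, symmetry and the first-order condition give q = (279 − 154)/(2.5) = 50. So Q = 200 and P = 179.
DWL is the triangle between Q = 200 and Q = 250: ½·(250 − 200)·(179 − 154) = 625.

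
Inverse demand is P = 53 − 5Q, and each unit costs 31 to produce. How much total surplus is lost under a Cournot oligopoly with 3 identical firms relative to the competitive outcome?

DWL = 3.025

Perfect competition: P = MC = 31, so 53 − 5Q = 31 and Q = 4.4.
With 3 symmetric Cournot firms, each firm's FOC gives 53 − 20q = 31, so q = 1.1, Q = 3·1.1 = 3.3, and P = 36.5.
DWL is the triangle between Q = 3.3 and Q = 4.4: ½·(4.4 − 3.3)·(36.5 − 31) = 3.025.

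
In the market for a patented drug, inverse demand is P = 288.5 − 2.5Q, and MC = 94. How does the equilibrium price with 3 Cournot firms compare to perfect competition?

Cournot: P = 142.625; Competition: P = 94

In a 3-firm Cournot equilibrium, symmetry and the first-order condition give q = (288.5 − 94)/(10) = 19.45. So Q = 58.35 and P = 142.625.
Competitive firms price at marginal cost: P = 94, giving Q = 77.8.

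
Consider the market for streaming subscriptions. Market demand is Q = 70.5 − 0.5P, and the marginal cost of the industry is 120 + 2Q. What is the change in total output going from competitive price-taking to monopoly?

Inverting demand: P = 141 − 2Q.
Competitive equilibrium sets price equal to marginal cost: 141 − 2Q = 120 + 2Q, so Q = 5.25 and P = 130.5.
The monopolist equates marginal revenue to marginal cost: 141 − 4Q = 120 + 2Q, so Q = 3.5. From demand, P = 134.
Change in total output: 3.5 − 5.25 = −1.75.

Q falls by 1.75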